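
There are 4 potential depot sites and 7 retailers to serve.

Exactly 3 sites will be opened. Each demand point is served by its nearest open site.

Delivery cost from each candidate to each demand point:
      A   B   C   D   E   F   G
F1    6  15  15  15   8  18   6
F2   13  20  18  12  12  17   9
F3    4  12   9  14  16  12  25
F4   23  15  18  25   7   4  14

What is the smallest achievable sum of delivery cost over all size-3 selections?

56

Open {F1, F3, F4}.
  A→F3 4, B→F3 12, C→F3 9, D→F3 14, E→F4 7, F→F4 4, G→F1 6  ⇒ total 56.
Compare {F2, F3, F4}: total 57.
Compare {F1, F2, F3}: total 63.
No size-3 selection does better; minimum is 56.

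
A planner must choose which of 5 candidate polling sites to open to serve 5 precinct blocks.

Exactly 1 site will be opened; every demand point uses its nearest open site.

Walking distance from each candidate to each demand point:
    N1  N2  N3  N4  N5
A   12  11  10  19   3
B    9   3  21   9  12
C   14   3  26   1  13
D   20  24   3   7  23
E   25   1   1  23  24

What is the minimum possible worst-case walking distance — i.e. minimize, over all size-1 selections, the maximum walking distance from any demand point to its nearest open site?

Open {A}.
  Farthest demand point is N4 at walking distance 19 (to A); all others are ≤ 19.
With {B} the worst case is 21.
With {D} the worst case is 24.
No size-1 selection achieves below 19.

19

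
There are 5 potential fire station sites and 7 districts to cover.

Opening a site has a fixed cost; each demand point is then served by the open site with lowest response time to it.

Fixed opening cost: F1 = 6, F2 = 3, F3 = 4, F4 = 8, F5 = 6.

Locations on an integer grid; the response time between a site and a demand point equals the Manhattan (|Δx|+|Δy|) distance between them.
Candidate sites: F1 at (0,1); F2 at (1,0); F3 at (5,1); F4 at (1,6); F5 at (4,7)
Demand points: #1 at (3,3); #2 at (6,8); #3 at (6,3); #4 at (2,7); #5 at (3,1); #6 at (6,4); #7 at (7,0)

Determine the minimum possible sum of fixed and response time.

Open {F3, F5}: assign each demand point to its cheapest open site.
  #1→F3 4, #2→F5 3, #3→F3 3, #4→F5 2, #5→F3 2, #6→F3 4, #7→F3 3
  response time 21, fixed 10 → total 31.
Compare {F2, F3, F5}: response time 21 + fixed 13 = 34.
Compare {F3}: response time 33 + fixed 4 = 37.
Compare {F3, F4}: response time 25 + fixed 12 = 37.
All other subsets cost ≥ 34. Minimum total cost: 31.

31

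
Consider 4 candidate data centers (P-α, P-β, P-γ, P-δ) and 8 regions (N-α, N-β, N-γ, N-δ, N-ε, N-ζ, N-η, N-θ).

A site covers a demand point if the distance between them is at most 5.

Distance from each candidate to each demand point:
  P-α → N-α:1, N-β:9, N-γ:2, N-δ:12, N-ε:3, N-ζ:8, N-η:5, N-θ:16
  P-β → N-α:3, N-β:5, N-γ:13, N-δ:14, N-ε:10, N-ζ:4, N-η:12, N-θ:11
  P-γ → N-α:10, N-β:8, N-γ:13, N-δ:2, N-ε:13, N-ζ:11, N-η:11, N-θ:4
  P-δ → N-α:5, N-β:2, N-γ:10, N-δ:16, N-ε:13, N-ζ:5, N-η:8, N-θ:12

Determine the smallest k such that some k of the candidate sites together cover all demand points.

3

Coverage sets (demand points within 5 of each site):
  P-α: {N-α, N-γ, N-ε, N-η}
  P-β: {N-α, N-β, N-ζ}
  P-γ: {N-δ, N-θ}
  P-δ: {N-α, N-β, N-ζ}
No 2 sites suffice: every size-2 union leaves at least one demand point uncovered.
But {P-α, P-β, P-γ} covers everything, so the minimum is 3.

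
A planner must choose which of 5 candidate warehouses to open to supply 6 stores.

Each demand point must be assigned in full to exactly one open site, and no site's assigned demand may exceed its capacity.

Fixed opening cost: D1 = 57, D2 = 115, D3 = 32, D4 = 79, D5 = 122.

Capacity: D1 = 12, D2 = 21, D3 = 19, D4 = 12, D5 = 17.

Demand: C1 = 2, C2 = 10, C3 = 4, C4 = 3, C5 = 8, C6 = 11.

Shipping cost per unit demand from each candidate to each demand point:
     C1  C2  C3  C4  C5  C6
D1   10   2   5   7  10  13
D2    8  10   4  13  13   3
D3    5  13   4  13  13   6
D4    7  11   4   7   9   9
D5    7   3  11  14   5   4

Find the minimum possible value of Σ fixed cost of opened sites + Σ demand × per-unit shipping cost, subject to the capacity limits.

Open {D1, D3, D4}; cheapest assignment that respects the capacities:
  D1 (cap 12, load 10): C2 — cost 10×2 = 20
  D3 (cap 19, load 17): C1, C3, C6 — cost 2×5 + 4×4 + 11×6 = 92
  D4 (cap 12, load 11): C4, C5 — cost 3×7 + 8×9 = 93
  Shipping 205, fixed 168 → total 373.
  Any other capacity-feasible assignment to {D1, D3, D4} ships for at least 205.
Compare {D1, D3, D5}: its best feasible assignment gives total 405.
Compare {D1, D2, D3}: its best feasible assignment gives total 426.
Every other set of open sites that can feasibly serve all demand totals ≥ 405 even under its best assignment. Minimum: 373.

373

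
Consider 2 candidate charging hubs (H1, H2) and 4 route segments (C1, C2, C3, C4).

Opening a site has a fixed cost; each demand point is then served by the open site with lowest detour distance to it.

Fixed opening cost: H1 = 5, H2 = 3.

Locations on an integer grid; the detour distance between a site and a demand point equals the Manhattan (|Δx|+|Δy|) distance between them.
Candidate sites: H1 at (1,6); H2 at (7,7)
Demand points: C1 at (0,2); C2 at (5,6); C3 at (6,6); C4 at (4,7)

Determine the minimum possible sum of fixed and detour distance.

Open {H1, H2}: assign each demand point to its cheapest open site.
  C1→H1 5, C2→H2 3, C3→H2 2, C4→H2 3
  detour distance 13, fixed 8 → total 21.
Compare {H1}: detour distance 18 + fixed 5 = 23.
Compare {H2}: detour distance 20 + fixed 3 = 23.

21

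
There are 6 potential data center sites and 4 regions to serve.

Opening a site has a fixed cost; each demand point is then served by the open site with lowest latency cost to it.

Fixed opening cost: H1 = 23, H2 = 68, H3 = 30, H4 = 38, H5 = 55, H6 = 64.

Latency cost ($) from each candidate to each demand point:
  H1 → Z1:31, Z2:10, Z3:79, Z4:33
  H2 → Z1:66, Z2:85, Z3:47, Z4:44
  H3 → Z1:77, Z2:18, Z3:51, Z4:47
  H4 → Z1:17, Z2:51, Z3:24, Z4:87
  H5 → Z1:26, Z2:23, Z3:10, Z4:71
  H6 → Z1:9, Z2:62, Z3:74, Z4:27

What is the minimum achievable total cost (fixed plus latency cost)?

Open {H1, H4}: assign each demand point to its cheapest open site.
  Z1→H4 17, Z2→H1 10, Z3→H4 24, Z4→H1 33
  latency cost 84, fixed 61 → total 145.
Compare {H1, H5}: latency cost 79 + fixed 78 = 157.
Compare {H3, H4}: latency cost 106 + fixed 68 = 174.
Compare {H1, H3, H4}: latency cost 84 + fixed 91 = 175.
All other subsets cost ≥ 157. Minimum total cost: 145.

145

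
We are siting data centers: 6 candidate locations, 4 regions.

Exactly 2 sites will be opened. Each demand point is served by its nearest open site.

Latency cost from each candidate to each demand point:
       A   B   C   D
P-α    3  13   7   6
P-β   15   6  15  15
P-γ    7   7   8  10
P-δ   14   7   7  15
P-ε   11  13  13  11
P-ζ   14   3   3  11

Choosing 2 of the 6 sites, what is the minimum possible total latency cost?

Open {P-α, P-ζ}.
  A→P-α 3, B→P-ζ 3, C→P-ζ 3, D→P-α 6  ⇒ total 15.
Compare {P-α, P-β}: total 22.
Compare {P-α, P-γ}: total 23.
No size-2 selection does better; minimum is 15.

15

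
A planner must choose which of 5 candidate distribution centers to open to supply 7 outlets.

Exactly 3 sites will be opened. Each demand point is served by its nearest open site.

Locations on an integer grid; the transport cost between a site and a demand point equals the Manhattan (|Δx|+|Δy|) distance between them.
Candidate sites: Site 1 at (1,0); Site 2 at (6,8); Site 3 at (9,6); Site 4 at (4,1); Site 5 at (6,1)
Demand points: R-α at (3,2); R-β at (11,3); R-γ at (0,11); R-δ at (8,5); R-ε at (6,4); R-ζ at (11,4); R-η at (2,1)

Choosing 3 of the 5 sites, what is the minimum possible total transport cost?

28

Open {Site 2, Site 3, Site 4}.
  R-α→Site 4 2, R-β→Site 3 5, R-γ→Site 2 9, R-δ→Site 3 2, R-ε→Site 2 4, R-ζ→Site 3 4, R-η→Site 4 2  ⇒ total 28.
Compare {Site 1, Site 2, Site 3}: total 30.
Compare {Site 2, Site 3, Site 5}: total 31.
No size-3 selection does better; minimum is 28.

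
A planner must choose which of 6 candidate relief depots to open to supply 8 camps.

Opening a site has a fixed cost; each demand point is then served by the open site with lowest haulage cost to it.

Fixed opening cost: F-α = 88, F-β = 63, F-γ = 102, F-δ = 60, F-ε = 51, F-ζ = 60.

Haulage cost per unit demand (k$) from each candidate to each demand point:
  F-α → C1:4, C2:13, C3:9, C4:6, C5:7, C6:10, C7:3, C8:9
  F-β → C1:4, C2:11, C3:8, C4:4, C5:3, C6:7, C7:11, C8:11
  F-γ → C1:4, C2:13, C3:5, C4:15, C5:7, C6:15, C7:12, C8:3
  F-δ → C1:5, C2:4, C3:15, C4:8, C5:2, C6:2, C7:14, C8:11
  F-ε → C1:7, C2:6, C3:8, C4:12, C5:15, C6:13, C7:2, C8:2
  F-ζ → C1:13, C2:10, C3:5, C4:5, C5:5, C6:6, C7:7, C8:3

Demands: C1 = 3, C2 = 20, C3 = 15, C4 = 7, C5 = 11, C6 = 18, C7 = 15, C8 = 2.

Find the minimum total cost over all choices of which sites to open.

Open {F-δ, F-ε, F-ζ}: assign each demand point to its cheapest open site.
  C1→F-δ 3×5=15, C2→F-δ 20×4=80, C3→F-ζ 15×5=75, C4→F-ζ 7×5=35, C5→F-δ 11×2=22, C6→F-δ 18×2=36, C7→F-ε 15×2=30, C8→F-ε 2×2=4
  haulage cost 297, fixed 171 → total 468.
Compare {F-δ, F-ε}: haulage cost 363 + fixed 111 = 474.
Compare {F-δ, F-ζ}: haulage cost 374 + fixed 120 = 494.
Compare {F-β, F-δ, F-ε}: haulage cost 332 + fixed 174 = 506.
All other subsets cost ≥ 474. Minimum total cost: 468.

468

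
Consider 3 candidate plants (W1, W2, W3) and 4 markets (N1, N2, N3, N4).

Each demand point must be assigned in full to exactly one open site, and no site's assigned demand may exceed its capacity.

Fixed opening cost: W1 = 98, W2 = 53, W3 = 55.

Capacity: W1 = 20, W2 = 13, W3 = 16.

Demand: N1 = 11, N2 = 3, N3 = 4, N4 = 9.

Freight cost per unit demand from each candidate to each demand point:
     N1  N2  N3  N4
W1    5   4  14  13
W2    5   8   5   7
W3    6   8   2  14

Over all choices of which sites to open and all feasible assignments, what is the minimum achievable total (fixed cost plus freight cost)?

Open {W2, W3}; cheapest assignment that respects the capacities:
  W2 (cap 13, load 12): N2, N4 — cost 3×8 + 9×7 = 87
  W3 (cap 16, load 15): N1, N3 — cost 11×6 + 4×2 = 74
  Shipping 161, fixed 108 → total 269.
  Any other capacity-feasible assignment to {W2, W3} ships for at least 161.
Compare {W1, W2}: its best feasible assignment gives total 301.
Compare {W1, W2, W3}: its best feasible assignment gives total 344.
Every other set of open sites that can feasibly serve all demand totals ≥ 301 even under its best assignment. Minimum: 269.

269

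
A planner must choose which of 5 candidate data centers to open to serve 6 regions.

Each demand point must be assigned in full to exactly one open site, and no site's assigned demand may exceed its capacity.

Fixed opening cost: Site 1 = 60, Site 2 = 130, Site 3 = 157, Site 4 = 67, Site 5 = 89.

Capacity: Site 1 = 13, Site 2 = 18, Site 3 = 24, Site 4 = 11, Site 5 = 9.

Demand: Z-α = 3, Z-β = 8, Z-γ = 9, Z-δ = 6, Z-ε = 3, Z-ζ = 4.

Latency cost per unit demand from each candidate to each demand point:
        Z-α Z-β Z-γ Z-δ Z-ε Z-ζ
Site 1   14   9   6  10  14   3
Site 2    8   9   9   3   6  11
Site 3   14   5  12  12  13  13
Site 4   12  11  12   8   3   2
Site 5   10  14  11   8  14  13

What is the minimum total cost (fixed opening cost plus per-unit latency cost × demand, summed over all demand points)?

Open {Site 1, Site 2, Site 4}; cheapest assignment that respects the capacities:
  Site 1 (cap 13, load 9): Z-γ — cost 9×6 = 54
  Site 2 (cap 18, load 17): Z-α, Z-β, Z-δ — cost 3×8 + 8×9 + 6×3 = 114
  Site 4 (cap 11, load 7): Z-ε, Z-ζ — cost 3×3 + 4×2 = 17
  Shipping 185, fixed 257 → total 442.
  Any other capacity-feasible assignment to {Site 1, Site 2, Site 4} ships for at least 185.
Compare {Site 1, Site 4, Site 5}: its best feasible assignment gives total 457.
Compare {Site 1, Site 3}: its best feasible assignment gives total 476.
Every other set of open sites that can feasibly serve all demand totals ≥ 457 even under its best assignment. Minimum: 442.

442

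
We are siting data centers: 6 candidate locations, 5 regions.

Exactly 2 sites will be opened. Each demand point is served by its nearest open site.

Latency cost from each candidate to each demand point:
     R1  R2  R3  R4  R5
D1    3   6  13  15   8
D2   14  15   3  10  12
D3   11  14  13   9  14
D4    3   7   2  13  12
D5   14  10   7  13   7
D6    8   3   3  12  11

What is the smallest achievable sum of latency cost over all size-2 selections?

29

Open {D1, D6}.
  R1→D1 3, R2→D6 3, R3→D6 3, R4→D6 12, R5→D1 8  ⇒ total 29.
Compare {D1, D2}: total 30.
Compare {D4, D6}: total 31.
No size-2 selection does better; minimum is 29.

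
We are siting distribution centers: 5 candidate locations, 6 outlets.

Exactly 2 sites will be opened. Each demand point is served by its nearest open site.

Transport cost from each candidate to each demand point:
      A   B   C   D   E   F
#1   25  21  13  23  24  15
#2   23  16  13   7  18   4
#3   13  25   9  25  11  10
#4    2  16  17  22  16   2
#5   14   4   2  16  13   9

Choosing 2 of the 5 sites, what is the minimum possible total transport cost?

39

Open {#4, #5}.
  A→#4 2, B→#5 4, C→#5 2, D→#5 16, E→#5 13, F→#4 2  ⇒ total 39.
Compare {#2, #5}: total 44.
Compare {#3, #5}: total 55.
No size-2 selection does better; minimum is 39.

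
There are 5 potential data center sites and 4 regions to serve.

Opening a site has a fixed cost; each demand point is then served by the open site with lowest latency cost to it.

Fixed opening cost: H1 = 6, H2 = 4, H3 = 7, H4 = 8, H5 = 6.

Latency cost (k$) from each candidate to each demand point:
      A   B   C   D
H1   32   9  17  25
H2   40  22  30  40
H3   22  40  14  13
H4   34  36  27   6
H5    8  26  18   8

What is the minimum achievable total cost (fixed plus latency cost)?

54

Open {H1, H5}: assign each demand point to its cheapest open site.
  A→H5 8, B→H1 9, C→H1 17, D→H5 8
  latency cost 42, fixed 12 → total 54.
Compare {H1, H2, H5}: latency cost 42 + fixed 16 = 58.
Compare {H1, H3, H5}: latency cost 39 + fixed 19 = 58.
Compare {H1, H4, H5}: latency cost 40 + fixed 20 = 60.
All other subsets cost ≥ 58. Minimum total cost: 54.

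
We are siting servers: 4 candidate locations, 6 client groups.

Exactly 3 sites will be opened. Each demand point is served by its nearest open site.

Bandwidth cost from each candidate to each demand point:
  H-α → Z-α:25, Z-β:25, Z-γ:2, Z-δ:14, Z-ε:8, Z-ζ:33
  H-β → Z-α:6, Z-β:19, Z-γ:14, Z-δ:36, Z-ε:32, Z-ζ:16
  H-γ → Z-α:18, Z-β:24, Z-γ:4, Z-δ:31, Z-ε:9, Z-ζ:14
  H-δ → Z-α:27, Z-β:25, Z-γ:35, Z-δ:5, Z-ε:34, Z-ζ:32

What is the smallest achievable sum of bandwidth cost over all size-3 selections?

56

Open {H-α, H-β, H-δ}.
  Z-α→H-β 6, Z-β→H-β 19, Z-γ→H-α 2, Z-δ→H-δ 5, Z-ε→H-α 8, Z-ζ→H-β 16  ⇒ total 56.
Compare {H-β, H-γ, H-δ}: total 57.
Compare {H-α, H-β, H-γ}: total 63.
No size-3 selection does better; minimum is 56.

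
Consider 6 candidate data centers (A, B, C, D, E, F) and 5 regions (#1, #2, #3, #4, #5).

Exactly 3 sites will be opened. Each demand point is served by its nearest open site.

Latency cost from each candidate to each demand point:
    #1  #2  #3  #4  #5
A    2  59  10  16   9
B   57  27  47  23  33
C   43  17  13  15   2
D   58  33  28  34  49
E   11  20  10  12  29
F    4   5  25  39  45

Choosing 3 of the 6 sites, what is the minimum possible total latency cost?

33

Open {C, E, F}.
  #1→F 4, #2→F 5, #3→E 10, #4→E 12, #5→C 2  ⇒ total 33.
Compare {A, C, F}: total 34.
Compare {A, E, F}: total 38.
No size-3 selection does better; minimum is 33.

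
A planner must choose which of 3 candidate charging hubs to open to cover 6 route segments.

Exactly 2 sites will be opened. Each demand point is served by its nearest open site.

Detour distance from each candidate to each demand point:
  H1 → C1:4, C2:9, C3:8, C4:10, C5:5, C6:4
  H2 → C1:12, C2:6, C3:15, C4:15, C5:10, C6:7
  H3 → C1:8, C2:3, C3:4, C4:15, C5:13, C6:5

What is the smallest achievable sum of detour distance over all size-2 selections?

30

Open {H1, H3}.
  C1→H1 4, C2→H3 3, C3→H3 4, C4→H1 10, C5→H1 5, C6→H1 4  ⇒ total 30.
Compare {H1, H2}: total 37.
Compare {H2, H3}: total 45.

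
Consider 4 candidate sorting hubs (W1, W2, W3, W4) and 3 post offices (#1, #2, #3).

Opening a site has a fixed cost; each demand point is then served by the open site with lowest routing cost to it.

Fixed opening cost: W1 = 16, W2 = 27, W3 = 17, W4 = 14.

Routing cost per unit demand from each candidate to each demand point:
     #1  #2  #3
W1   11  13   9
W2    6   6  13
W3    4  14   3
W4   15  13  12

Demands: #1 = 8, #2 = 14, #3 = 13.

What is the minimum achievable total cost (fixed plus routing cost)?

Open {W2, W3}: assign each demand point to its cheapest open site.
  #1→W3 8×4=32, #2→W2 14×6=84, #3→W3 13×3=39
  routing cost 155, fixed 44 → total 199.
Compare {W2, W3, W4}: routing cost 155 + fixed 58 = 213.
Compare {W1, W2, W3}: routing cost 155 + fixed 60 = 215.
Compare {W1, W2, W3, W4}: routing cost 155 + fixed 74 = 229.
All other subsets cost ≥ 213. Minimum total cost: 199.

199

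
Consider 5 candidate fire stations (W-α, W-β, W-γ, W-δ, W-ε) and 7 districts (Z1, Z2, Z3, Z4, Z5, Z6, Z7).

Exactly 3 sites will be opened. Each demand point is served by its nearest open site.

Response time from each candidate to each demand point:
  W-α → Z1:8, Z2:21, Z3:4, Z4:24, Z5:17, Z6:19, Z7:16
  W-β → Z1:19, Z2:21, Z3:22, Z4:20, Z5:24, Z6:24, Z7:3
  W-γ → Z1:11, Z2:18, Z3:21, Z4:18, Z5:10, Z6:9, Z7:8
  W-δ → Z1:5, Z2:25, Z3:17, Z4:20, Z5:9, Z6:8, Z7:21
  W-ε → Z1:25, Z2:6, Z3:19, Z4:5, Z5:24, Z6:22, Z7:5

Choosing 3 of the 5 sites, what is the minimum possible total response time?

42

Open {W-α, W-δ, W-ε}.
  Z1→W-δ 5, Z2→W-ε 6, Z3→W-α 4, Z4→W-ε 5, Z5→W-δ 9, Z6→W-δ 8, Z7→W-ε 5  ⇒ total 42.
Compare {W-α, W-γ, W-ε}: total 47.
Compare {W-β, W-δ, W-ε}: total 53.
No size-3 selection does better; minimum is 42.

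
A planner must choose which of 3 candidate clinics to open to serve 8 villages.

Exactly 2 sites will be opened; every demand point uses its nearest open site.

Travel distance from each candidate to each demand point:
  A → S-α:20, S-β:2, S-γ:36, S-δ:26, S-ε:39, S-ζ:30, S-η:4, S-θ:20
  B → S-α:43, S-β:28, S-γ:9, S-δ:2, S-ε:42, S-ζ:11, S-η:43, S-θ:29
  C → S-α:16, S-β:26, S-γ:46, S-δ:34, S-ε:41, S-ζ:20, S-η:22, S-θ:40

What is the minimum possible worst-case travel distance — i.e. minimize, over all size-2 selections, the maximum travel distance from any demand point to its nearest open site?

39

Open {A, B}.
  Farthest demand point is S-ε at travel distance 39 (to A); all others are ≤ 39.
With {A, C} the worst case is 39.
With {B, C} the worst case is 41.
No size-2 selection achieves below 39.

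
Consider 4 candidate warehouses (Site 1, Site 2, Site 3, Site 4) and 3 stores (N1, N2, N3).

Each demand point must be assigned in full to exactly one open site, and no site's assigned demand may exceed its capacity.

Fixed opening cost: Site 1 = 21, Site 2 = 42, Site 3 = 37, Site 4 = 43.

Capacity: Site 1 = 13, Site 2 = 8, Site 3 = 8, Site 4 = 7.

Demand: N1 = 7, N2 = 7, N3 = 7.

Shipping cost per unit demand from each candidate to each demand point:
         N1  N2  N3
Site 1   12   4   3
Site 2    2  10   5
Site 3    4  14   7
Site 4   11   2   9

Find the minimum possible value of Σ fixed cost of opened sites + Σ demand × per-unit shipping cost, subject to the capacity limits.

155

Open {Site 1, Site 2, Site 4}; cheapest assignment that respects the capacities:
  Site 1 (cap 13, load 7): N3 — cost 7×3 = 21
  Site 2 (cap 8, load 7): N1 — cost 7×2 = 14
  Site 4 (cap 7, load 7): N2 — cost 7×2 = 14
  Shipping 49, fixed 106 → total 155.
  Any other capacity-feasible assignment to {Site 1, Site 2, Site 4} ships for at least 49.
Compare {Site 1, Site 3, Site 4}: its best feasible assignment gives total 164.
Compare {Site 1, Site 2, Site 3}: its best feasible assignment gives total 191.
Every other set of open sites that can feasibly serve all demand totals ≥ 164 even under its best assignment. Minimum: 155.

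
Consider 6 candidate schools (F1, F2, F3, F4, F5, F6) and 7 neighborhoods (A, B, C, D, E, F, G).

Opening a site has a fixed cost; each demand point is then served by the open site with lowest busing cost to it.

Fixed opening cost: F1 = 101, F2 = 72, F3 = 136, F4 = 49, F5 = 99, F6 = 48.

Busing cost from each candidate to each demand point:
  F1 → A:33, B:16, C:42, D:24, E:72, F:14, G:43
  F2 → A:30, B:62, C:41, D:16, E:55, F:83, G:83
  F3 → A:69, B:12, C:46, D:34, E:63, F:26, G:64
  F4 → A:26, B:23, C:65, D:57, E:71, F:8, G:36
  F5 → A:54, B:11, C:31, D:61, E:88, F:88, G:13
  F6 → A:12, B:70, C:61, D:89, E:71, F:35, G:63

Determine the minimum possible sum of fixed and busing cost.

326

Open {F2, F4}: assign each demand point to its cheapest open site.
  A→F4 26, B→F4 23, C→F2 41, D→F2 16, E→F2 55, F→F4 8, G→F4 36
  busing cost 205, fixed 121 → total 326.
Compare {F4}: busing cost 286 + fixed 49 = 335.
Compare {F1}: busing cost 244 + fixed 101 = 345.
Compare {F2, F4, F6}: busing cost 191 + fixed 169 = 360.
All other subsets cost ≥ 335. Minimum total cost: 326.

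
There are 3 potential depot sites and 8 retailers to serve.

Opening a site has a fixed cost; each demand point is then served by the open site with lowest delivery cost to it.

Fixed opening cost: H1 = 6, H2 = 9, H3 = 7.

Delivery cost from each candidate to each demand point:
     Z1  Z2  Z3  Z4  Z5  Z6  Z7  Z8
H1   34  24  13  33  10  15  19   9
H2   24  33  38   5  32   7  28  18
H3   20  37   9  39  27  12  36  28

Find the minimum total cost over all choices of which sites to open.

Open {H1, H2, H3}: assign each demand point to its cheapest open site.
  Z1→H3 20, Z2→H1 24, Z3→H3 9, Z4→H2 5, Z5→H1 10, Z6→H2 7, Z7→H1 19, Z8→H1 9
  delivery cost 103, fixed 22 → total 125.
Compare {H1, H2}: delivery cost 111 + fixed 15 = 126.
Compare {H1, H3}: delivery cost 136 + fixed 13 = 149.
Compare {H1}: delivery cost 157 + fixed 6 = 163.
All other subsets cost ≥ 126. Minimum total cost: 125.

125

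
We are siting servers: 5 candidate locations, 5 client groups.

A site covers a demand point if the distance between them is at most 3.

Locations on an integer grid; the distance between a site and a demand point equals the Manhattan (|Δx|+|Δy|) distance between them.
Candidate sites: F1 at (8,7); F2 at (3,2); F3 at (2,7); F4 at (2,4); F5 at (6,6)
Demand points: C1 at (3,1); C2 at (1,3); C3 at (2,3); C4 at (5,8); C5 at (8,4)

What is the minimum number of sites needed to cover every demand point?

3

Coverage sets (demand points within 3 of each site):
  F1: {C5}
  F2: {C1, C2, C3}
  F3: {}
  F4: {C2, C3}
  F5: {C4}
No 2 sites suffice: every size-2 union leaves at least one demand point uncovered.
But {F1, F2, F5} covers everything, so the minimum is 3.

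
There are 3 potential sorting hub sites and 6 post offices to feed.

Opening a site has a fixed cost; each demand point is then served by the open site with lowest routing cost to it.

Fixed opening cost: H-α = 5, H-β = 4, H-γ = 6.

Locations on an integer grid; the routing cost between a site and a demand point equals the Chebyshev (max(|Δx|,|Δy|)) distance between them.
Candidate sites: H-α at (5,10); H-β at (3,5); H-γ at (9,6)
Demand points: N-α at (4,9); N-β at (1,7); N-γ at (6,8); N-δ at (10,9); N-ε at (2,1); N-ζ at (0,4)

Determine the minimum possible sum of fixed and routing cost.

26

Open {H-α, H-β}: assign each demand point to its cheapest open site.
  N-α→H-α 1, N-β→H-β 2, N-γ→H-α 2, N-δ→H-α 5, N-ε→H-β 4, N-ζ→H-β 3
  routing cost 17, fixed 9 → total 26.
Compare {H-β}: routing cost 23 + fixed 4 = 27.
Compare {H-β, H-γ}: routing cost 19 + fixed 10 = 29.
Compare {H-α, H-β, H-γ}: routing cost 15 + fixed 15 = 30.
All other subsets cost ≥ 27. Minimum total cost: 26.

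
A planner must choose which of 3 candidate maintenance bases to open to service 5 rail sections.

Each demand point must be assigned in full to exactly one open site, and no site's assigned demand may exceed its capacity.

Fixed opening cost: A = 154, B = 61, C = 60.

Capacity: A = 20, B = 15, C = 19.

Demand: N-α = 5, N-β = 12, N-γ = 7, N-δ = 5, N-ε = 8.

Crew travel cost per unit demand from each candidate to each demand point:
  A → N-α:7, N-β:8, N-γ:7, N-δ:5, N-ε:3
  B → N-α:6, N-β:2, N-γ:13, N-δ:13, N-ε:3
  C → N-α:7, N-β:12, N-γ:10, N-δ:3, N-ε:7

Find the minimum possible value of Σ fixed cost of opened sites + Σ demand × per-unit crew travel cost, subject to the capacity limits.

422

Open {A, B, C}; cheapest assignment that respects the capacities:
  A (cap 20, load 20): N-α, N-γ, N-ε — cost 5×7 + 7×7 + 8×3 = 108
  B (cap 15, load 12): N-β — cost 12×2 = 24
  C (cap 19, load 5): N-δ — cost 5×3 = 15
  Shipping 147, fixed 275 → total 422.
  Any other capacity-feasible assignment to {A, B, C} ships for at least 147.
Compare {A, C}: its best feasible assignment gives total 454.
Every other set of open sites that can feasibly serve all demand totals ≥ 454 even under its best assignment. Minimum: 422.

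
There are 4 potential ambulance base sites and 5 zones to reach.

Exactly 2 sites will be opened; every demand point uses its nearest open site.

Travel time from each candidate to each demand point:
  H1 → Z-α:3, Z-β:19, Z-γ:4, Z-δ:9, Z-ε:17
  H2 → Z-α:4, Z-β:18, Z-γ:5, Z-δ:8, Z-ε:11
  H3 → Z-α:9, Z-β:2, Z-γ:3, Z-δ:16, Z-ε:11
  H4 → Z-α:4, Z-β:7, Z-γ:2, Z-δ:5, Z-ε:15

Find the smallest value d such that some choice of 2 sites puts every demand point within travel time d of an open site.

Open {H1, H3}.
  Farthest demand point is Z-ε at travel time 11 (to H3); all others are ≤ 11.
With {H2, H3} the worst case is 11.
With {H2, H4} the worst case is 11.
No size-2 selection achieves below 11.

11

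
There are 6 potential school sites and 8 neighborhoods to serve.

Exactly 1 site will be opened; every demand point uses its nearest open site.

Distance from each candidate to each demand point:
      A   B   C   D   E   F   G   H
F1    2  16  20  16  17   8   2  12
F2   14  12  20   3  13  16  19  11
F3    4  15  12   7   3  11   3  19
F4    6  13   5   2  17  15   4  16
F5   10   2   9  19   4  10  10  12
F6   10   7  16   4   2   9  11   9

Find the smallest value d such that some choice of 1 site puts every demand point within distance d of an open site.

16

Open {F6}.
  Farthest demand point is C at distance 16 (to F6); all others are ≤ 16.
With {F4} the worst case is 17.
With {F3} the worst case is 19.
No size-1 selection achieves below 16.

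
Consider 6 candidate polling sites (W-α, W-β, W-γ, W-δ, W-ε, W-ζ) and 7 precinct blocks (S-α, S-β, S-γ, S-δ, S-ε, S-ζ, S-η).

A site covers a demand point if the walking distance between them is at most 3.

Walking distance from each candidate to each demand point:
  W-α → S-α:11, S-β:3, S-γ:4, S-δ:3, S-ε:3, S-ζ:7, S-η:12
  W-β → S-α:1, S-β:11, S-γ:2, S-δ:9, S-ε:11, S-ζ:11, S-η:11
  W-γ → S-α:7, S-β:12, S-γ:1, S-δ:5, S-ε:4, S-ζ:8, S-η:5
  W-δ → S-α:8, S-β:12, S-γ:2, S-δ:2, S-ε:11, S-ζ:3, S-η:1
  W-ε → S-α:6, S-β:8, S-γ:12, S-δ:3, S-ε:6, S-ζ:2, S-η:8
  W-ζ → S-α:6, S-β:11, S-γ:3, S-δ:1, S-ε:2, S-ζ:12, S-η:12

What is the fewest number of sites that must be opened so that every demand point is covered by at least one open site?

Coverage sets (demand points within 3 of each site):
  W-α: {S-β, S-δ, S-ε}
  W-β: {S-α, S-γ}
  W-γ: {S-γ}
  W-δ: {S-γ, S-δ, S-ζ, S-η}
  W-ε: {S-δ, S-ζ}
  W-ζ: {S-γ, S-δ, S-ε}
No 2 sites suffice: every size-2 union leaves at least one demand point uncovered.
But {W-α, W-β, W-δ} covers everything, so the minimum is 3.

3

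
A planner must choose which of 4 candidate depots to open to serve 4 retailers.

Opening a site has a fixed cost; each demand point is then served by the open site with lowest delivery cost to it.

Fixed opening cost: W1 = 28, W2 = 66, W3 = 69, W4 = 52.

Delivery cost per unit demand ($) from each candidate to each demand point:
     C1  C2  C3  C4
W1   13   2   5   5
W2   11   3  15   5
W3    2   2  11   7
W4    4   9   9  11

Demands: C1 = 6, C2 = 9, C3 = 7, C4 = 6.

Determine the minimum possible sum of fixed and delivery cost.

Open {W1, W4}: assign each demand point to its cheapest open site.
  C1→W4 6×4=24, C2→W1 9×2=18, C3→W1 7×5=35, C4→W1 6×5=30
  delivery cost 107, fixed 80 → total 187.
Compare {W1}: delivery cost 161 + fixed 28 = 189.
Compare {W1, W3}: delivery cost 95 + fixed 97 = 192.
Compare {W3}: delivery cost 149 + fixed 69 = 218.
All other subsets cost ≥ 189. Minimum total cost: 187.

187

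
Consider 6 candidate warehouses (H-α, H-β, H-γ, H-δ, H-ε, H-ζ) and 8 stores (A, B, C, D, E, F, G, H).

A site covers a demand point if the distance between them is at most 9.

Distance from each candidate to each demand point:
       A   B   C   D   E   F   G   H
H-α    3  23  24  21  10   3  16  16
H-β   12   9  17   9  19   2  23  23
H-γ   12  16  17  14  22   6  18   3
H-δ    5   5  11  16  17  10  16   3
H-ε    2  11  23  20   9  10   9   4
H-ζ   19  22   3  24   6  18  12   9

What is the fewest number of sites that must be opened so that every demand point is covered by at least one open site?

3

Coverage sets (demand points within 9 of each site):
  H-α: {A, F}
  H-β: {B, D, F}
  H-γ: {F, H}
  H-δ: {A, B, H}
  H-ε: {A, E, G, H}
  H-ζ: {C, E, H}
No 2 sites suffice: every size-2 union leaves at least one demand point uncovered.
But {H-β, H-ε, H-ζ} covers everything, so the minimum is 3.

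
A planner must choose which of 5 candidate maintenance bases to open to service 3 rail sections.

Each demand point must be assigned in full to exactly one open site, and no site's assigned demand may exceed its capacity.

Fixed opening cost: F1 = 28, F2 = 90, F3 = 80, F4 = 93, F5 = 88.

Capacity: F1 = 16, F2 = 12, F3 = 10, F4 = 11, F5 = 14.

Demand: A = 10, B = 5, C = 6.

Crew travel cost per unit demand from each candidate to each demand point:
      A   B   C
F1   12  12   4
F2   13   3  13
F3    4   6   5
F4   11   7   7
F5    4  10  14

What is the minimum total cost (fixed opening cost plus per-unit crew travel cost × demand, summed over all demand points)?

232

Open {F1, F3}; cheapest assignment that respects the capacities:
  F1 (cap 16, load 11): B, C — cost 5×12 + 6×4 = 84
  F3 (cap 10, load 10): A — cost 10×4 = 40
  Shipping 124, fixed 108 → total 232.
  Any other capacity-feasible assignment to {F1, F3} ships for at least 124.
Compare {F1, F5}: its best feasible assignment gives total 240.
Compare {F1, F2}: its best feasible assignment gives total 277.
Every other set of open sites that can feasibly serve all demand totals ≥ 240 even under its best assignment. Minimum: 232.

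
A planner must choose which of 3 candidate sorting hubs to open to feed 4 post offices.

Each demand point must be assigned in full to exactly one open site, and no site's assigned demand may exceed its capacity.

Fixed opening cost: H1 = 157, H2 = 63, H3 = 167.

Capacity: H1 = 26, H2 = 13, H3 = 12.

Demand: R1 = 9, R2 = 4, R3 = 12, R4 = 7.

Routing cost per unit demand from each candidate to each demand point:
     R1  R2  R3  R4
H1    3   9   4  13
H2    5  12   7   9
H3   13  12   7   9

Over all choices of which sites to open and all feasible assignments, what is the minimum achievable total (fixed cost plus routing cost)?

Open {H1, H2}; cheapest assignment that respects the capacities:
  H1 (cap 26, load 25): R1, R2, R3 — cost 9×3 + 4×9 + 12×4 = 111
  H2 (cap 13, load 7): R4 — cost 7×9 = 63
  Shipping 174, fixed 220 → total 394.
  Any other capacity-feasible assignment to {H1, H2} ships for at least 174.
Compare {H1, H3}: its best feasible assignment gives total 498.
Compare {H1, H2, H3}: its best feasible assignment gives total 561.
Every other set of open sites that can feasibly serve all demand totals ≥ 498 even under its best assignment. Minimum: 394.

394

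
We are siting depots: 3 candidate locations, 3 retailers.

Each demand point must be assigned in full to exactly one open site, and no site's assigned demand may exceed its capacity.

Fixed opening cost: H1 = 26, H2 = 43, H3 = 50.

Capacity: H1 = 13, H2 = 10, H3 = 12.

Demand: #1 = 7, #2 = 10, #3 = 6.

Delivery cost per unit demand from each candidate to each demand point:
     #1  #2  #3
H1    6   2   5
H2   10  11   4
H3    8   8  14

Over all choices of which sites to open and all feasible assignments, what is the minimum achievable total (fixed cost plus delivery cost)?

219

Open {H1, H2, H3}; cheapest assignment that respects the capacities:
  H1 (cap 13, load 10): #2 — cost 10×2 = 20
  H2 (cap 10, load 6): #3 — cost 6×4 = 24
  H3 (cap 12, load 7): #1 — cost 7×8 = 56
  Shipping 100, fixed 119 → total 219.
  Any other capacity-feasible assignment to {H1, H2, H3} ships for at least 100.
Compare {H1, H3}: its best feasible assignment gives total 228.
Compare {H1, H2}: its best feasible assignment gives total 251.
Every other set of open sites that can feasibly serve all demand totals ≥ 228 even under its best assignment. Minimum: 219.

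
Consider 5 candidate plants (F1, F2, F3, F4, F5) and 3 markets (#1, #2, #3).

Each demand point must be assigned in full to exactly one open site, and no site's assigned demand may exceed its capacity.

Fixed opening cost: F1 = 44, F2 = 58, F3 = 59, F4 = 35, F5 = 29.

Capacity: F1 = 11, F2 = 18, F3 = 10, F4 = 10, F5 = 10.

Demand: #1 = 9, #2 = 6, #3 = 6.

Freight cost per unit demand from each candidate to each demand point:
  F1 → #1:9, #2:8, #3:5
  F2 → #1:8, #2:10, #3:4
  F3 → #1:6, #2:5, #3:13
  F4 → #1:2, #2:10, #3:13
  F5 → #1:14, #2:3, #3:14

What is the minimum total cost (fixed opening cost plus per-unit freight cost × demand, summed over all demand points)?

174

Open {F1, F4, F5}; cheapest assignment that respects the capacities:
  F1 (cap 11, load 6): #3 — cost 6×5 = 30
  F4 (cap 10, load 9): #1 — cost 9×2 = 18
  F5 (cap 10, load 6): #2 — cost 6×3 = 18
  Shipping 66, fixed 108 → total 174.
  Any other capacity-feasible assignment to {F1, F4, F5} ships for at least 66.
Compare {F2, F4, F5}: its best feasible assignment gives total 182.
Compare {F2, F4}: its best feasible assignment gives total 195.
Every other set of open sites that can feasibly serve all demand totals ≥ 182 even under its best assignment. Minimum: 174.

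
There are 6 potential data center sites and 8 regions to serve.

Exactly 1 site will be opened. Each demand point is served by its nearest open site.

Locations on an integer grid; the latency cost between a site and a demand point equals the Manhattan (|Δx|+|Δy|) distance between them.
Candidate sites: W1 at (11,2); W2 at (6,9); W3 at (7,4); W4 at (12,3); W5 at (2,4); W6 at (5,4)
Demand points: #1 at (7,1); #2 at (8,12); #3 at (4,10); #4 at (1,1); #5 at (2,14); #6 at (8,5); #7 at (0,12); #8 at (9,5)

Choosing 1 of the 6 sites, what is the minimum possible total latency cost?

61

Open {W2}.
  #1→W2 9, #2→W2 5, #3→W2 3, #4→W2 13, #5→W2 9, #6→W2 6, #7→W2 9, #8→W2 7  ⇒ total 61.
Compare {W3}: total 65.
Compare {W6}: total 65.
No size-1 selection does better; minimum is 61.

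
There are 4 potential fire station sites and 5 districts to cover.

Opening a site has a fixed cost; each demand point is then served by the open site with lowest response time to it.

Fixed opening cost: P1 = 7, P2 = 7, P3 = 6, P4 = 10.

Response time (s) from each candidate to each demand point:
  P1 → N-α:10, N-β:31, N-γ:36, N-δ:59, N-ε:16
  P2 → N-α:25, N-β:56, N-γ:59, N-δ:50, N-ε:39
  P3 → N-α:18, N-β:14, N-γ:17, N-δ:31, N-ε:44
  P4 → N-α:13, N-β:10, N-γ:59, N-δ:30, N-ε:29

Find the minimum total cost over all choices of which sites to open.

101

Open {P1, P3}: assign each demand point to its cheapest open site.
  N-α→P1 10, N-β→P3 14, N-γ→P3 17, N-δ→P3 31, N-ε→P1 16
  response time 88, fixed 13 → total 101.
Compare {P1, P3, P4}: response time 83 + fixed 23 = 106.
Compare {P1, P2, P3}: response time 88 + fixed 20 = 108.
Compare {P1, P2, P3, P4}: response time 83 + fixed 30 = 113.
All other subsets cost ≥ 106. Minimum total cost: 101.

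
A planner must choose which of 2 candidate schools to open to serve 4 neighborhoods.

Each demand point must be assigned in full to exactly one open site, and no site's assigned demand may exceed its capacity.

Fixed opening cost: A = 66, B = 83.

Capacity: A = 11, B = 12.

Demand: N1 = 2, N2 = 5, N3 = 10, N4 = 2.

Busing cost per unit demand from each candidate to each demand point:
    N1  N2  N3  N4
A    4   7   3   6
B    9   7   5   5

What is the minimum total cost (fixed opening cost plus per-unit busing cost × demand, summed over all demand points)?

242

Open {A, B}; cheapest assignment that respects the capacities:
  A (cap 11, load 10): N3 — cost 10×3 = 30
  B (cap 12, load 9): N1, N2, N4 — cost 2×9 + 5×7 + 2×5 = 63
  Shipping 93, fixed 149 → total 242.
  Any other capacity-feasible assignment to {A, B} ships for at least 93.
Total demand is 19 and no other set of sites has combined capacity ≥ 19, so {A, B} is the only feasible choice of open sites. Minimum: 242.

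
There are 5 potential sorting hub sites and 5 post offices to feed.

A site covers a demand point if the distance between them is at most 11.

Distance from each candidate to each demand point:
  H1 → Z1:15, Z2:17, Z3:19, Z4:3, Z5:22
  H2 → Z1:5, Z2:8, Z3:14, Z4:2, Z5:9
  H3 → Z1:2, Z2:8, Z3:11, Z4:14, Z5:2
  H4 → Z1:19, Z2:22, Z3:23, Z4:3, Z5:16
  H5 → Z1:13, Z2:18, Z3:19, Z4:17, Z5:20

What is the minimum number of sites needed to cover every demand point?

2

Coverage sets (demand points within 11 of each site):
  H1: {Z4}
  H2: {Z1, Z2, Z4, Z5}
  H3: {Z1, Z2, Z3, Z5}
  H4: {Z4}
  H5: {}
No single site covers all 5 demand points.
But {H1, H3} covers everything, so the minimum is 2.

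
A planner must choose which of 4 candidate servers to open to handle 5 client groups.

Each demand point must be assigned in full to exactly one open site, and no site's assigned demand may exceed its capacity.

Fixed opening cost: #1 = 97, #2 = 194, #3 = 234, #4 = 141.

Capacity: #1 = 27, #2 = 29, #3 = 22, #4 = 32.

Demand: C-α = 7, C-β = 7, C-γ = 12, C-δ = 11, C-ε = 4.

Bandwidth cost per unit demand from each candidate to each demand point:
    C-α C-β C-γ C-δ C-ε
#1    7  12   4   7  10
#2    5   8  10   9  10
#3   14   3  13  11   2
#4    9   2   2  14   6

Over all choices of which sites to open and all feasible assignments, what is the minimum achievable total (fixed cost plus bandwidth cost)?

426

Open {#1, #4}; cheapest assignment that respects the capacities:
  #1 (cap 27, load 18): C-α, C-δ — cost 7×7 + 11×7 = 126
  #4 (cap 32, load 23): C-β, C-γ, C-ε — cost 7×2 + 12×2 + 4×6 = 62
  Shipping 188, fixed 238 → total 426.
  Any other capacity-feasible assignment to {#1, #4} ships for at least 188.
Compare {#2, #4}: its best feasible assignment gives total 531.
Compare {#1, #2}: its best feasible assignment gives total 547.
Every other set of open sites that can feasibly serve all demand totals ≥ 531 even under its best assignment. Minimum: 426.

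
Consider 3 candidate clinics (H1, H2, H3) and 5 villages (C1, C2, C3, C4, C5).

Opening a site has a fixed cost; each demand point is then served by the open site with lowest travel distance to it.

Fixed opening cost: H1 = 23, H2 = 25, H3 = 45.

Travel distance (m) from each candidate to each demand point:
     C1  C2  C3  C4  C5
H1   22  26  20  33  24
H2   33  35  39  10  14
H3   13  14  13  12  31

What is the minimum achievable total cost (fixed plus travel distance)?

Open {H3}: assign each demand point to its cheapest open site.
  C1→H3 13, C2→H3 14, C3→H3 13, C4→H3 12, C5→H3 31
  travel distance 83, fixed 45 → total 128.
Compare {H2, H3}: travel distance 64 + fixed 70 = 134.
Compare {H1, H2}: travel distance 92 + fixed 48 = 140.
Compare {H1, H3}: travel distance 76 + fixed 68 = 144.
All other subsets cost ≥ 134. Minimum total cost: 128.

128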